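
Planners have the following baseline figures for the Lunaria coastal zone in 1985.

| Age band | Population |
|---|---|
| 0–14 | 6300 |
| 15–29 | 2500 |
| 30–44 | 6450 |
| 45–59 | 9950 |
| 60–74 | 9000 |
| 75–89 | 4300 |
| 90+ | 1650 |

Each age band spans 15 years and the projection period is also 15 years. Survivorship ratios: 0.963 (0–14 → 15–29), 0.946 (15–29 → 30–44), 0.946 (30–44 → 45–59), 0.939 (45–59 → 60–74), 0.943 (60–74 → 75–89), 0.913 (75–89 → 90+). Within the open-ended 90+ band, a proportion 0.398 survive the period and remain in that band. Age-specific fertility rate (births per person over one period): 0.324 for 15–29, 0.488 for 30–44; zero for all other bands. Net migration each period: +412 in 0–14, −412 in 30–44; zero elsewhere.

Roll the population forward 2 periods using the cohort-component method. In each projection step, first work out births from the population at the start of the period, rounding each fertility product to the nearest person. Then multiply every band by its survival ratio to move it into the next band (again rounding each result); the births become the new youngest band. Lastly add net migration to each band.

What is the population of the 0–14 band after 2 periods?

Period 1.
Births: 2500 × 0.324 = 810  |  6450 × 0.488 = 3148 — total 3958
15–29: 6300 × 0.963 = 6067
30–44: 2500 × 0.946 = 2365
45–59: 6450 × 0.946 = 6102
60–74: 9950 × 0.939 = 9343
75–89: 9000 × 0.943 = 8487
90+: 4300 × 0.913 + 1650 × 0.398 = 3926 + 657 = 4583
Net migration: 0–14 + 412 → 4370; 30–44 − 412 → 1953
Giving 4370 / 6067 / 1953 / 6102 / 9343 / 8487 / 4583.
Period 2.
Births: 6067 × 0.324 = 1966  |  1953 × 0.488 = 953 — total 2919
15–29: 4370 × 0.963 = 4208
30–44: 6067 × 0.946 = 5739
45–59: 1953 × 0.946 = 1848
60–74: 6102 × 0.939 = 5730
75–89: 9343 × 0.943 = 8810
90+: 8487 × 0.913 + 4583 × 0.398 = 7749 + 1824 = 9573
Net migration: 0–14 + 412 → 3331; 30–44 − 412 → 5327
Giving 3331 / 4208 / 5327 / 1848 / 5730 / 8810 / 9573.

3331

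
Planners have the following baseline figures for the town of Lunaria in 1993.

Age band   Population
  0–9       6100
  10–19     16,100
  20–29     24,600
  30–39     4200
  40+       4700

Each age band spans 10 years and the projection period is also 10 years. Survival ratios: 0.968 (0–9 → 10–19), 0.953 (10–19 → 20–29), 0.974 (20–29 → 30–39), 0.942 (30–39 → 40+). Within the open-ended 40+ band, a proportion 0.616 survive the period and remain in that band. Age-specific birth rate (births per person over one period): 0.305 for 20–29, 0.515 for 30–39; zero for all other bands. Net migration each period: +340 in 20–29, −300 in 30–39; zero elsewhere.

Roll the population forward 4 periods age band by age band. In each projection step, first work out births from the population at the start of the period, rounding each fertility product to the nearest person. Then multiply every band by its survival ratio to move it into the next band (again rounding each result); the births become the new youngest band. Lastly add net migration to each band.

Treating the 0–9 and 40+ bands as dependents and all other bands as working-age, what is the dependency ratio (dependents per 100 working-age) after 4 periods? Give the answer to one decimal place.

87.2

Let band 1 be 0–9 through band 5 = 40+.
After projecting period 1:
Births: 24600 × 0.305 = 7503, 4200 × 0.515 = 2163 — total 9666
Band 2: 6100 × 0.968 = 5905
Band 3: 16100 × 0.953 = 15343
Band 4: 24600 × 0.974 = 23960
Band 5: 4200 × 0.942 + 4700 × 0.616 = 3956 + 2895 = 6851
Net migration: Band 3 + 340 → 15683; Band 4 − 300 → 23660
→ [9666, 5905, 15683, 23660, 6851]
After projecting period 2:
Births: 15683 × 0.305 = 4783, 23660 × 0.515 = 12185 — total 16968
Band 2: 9666 × 0.968 = 9357
Band 3: 5905 × 0.953 = 5627
Band 4: 15683 × 0.974 = 15275
Band 5: 23660 × 0.942 + 6851 × 0.616 = 22288 + 4220 = 26508
Net migration: Band 3 + 340 → 5967; Band 4 − 300 → 14975
→ [16968, 9357, 5967, 14975, 26508]
After projecting period 3:
Births: 5967 × 0.305 = 1820, 14975 × 0.515 = 7712 — total 9532
Band 2: 16968 × 0.968 = 16425
Band 3: 9357 × 0.953 = 8917
Band 4: 5967 × 0.974 = 5812
Band 5: 14975 × 0.942 + 26508 × 0.616 = 14106 + 16329 = 30435
Net migration: Band 3 + 340 → 9257; Band 4 − 300 → 5512
→ [9532, 16425, 9257, 5512, 30435]
After projecting period 4:
Births: 9257 × 0.305 = 2823, 5512 × 0.515 = 2839 — total 5662
Band 2: 9532 × 0.968 = 9227
Band 3: 16425 × 0.953 = 15653
Band 4: 9257 × 0.974 = 9016
Band 5: 5512 × 0.942 + 30435 × 0.616 = 5192 + 18748 = 23940
Net migration: Band 3 + 340 → 15993; Band 4 − 300 → 8716
→ [5662, 9227, 15993, 8716, 23940]
Dependents (band 0–9 + band 40+) = 5662 + 23940 = 29602; working-age = 33936; ratio = 29602/33936 × 100 = 87.2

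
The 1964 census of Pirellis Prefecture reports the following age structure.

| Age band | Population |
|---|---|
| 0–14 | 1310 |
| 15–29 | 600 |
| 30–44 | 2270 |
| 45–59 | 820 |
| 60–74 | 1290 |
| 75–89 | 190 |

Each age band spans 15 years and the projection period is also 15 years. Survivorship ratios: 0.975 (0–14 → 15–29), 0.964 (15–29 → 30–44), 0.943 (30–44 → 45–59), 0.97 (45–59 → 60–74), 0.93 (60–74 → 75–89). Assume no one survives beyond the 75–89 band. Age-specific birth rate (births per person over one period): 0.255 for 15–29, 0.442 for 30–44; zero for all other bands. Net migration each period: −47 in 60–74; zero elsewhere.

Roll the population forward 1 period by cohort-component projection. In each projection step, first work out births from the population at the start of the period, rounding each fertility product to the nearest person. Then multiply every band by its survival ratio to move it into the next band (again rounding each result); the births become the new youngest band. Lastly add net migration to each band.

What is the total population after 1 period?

7100

Numbering the groups 1..6 from youngest to oldest:
— Period 1 —
Births: 600 × 0.255 = 153 ; 2270 × 0.442 = 1003 → 1156
Group 2: 1310 × 0.975 = 1277
Group 3: 600 × 0.964 = 578
Group 4: 2270 × 0.943 = 2141
Group 5: 820 × 0.97 = 795
Group 6: 1290 × 0.93 = 1200
Net migration: Group 5 − 47 → 748
Giving 1156 / 1277 / 578 / 2141 / 748 / 1200.
Total after period 1: 1156 + 1277 + 578 + 2141 + 748 + 1200 = 7100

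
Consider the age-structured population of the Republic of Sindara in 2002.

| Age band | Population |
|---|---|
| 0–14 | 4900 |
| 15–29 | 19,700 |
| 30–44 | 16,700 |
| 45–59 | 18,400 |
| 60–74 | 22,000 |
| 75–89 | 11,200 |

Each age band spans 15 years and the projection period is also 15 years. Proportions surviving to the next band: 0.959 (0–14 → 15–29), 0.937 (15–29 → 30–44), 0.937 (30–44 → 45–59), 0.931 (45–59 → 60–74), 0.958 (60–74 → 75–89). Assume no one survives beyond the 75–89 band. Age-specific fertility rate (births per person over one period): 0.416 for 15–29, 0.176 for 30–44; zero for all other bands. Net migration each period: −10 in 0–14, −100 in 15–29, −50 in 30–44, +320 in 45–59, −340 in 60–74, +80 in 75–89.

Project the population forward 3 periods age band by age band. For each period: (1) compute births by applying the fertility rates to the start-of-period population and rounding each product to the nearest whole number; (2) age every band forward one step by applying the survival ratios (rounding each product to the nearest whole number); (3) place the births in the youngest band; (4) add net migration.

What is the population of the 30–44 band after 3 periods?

9852

After projecting period 1:
Births: 19700 * 0.416 = 8195 ; 16700 * 0.176 = 2939 ⇒ total 11134
15–29: 4900 * 0.959 = 4699
30–44: 19700 * 0.937 = 18459
45–59: 16700 * 0.937 = 15648
60–74: 18400 * 0.931 = 17130
75–89: 22000 * 0.958 = 21076
Net migration: 0–14 − 10 → 11124; 15–29 − 100 → 4599; 30–44 − 50 → 18409; 45–59 + 320 → 15968; 60–74 − 340 → 16790; 75–89 + 80 → 21156
End of period: [11124, 4599, 18409, 15968, 16790, 21156]
After projecting period 2:
Births: 4599 * 0.416 = 1913 ; 18409 * 0.176 = 3240 ⇒ total 5153
15–29: 11124 * 0.959 = 10668
30–44: 4599 * 0.937 = 4309
45–59: 18409 * 0.937 = 17249
60–74: 15968 * 0.931 = 14866
75–89: 16790 * 0.958 = 16085
Net migration: 0–14 − 10 → 5143; 15–29 − 100 → 10568; 30–44 − 50 → 4259; 45–59 + 320 → 17569; 60–74 − 340 → 14526; 75–89 + 80 → 16165
End of period: [5143, 10568, 4259, 17569, 14526, 16165]
After projecting period 3:
Births: 10568 * 0.416 = 4396 ; 4259 * 0.176 = 750 ⇒ total 5146
15–29: 5143 * 0.959 = 4932
30–44: 10568 * 0.937 = 9902
45–59: 4259 * 0.937 = 3991
60–74: 17569 * 0.931 = 16357
75–89: 14526 * 0.958 = 13916
Net migration: 0–14 − 10 → 5136; 15–29 − 100 → 4832; 30–44 − 50 → 9852; 45–59 + 320 → 4311; 60–74 − 340 → 16017; 75–89 + 80 → 13996
End of period: [5136, 4832, 9852, 4311, 16017, 13996]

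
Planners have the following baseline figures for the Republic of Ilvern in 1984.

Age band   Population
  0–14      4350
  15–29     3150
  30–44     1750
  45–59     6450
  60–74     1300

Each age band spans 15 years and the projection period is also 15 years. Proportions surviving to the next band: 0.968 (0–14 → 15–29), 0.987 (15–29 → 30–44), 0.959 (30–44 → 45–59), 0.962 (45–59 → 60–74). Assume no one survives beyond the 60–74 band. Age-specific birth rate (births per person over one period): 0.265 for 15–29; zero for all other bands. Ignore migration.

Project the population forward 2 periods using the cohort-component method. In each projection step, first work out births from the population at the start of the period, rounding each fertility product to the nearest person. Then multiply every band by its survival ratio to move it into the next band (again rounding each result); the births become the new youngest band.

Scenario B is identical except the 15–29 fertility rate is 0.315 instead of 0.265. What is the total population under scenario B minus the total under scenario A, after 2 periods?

Let group 1 be 0–14 through group 5 = 60–74.
Period 1.
Births: 3150 × 0.265 = 835
Group 2: 4350 × 0.968 = 4211
Group 3: 3150 × 0.987 = 3109
Group 4: 1750 × 0.959 = 1678
Group 5: 6450 × 0.962 = 6205
Population now: 0–14=835, 15–29=4211, 30–44=3109, 45–59=1678, 60–74=6205
Period 2.
Births: 4211 × 0.265 = 1116
Group 2: 835 × 0.968 = 808
Group 3: 4211 × 0.987 = 4156
Group 4: 3109 × 0.959 = 2982
Group 5: 1678 × 0.962 = 1614
Population now: 0–14=1116, 15–29=808, 30–44=4156, 45–59=2982, 60–74=1614
Scenario A total after 2 periods: 10676
Scenario B projection —
Period 1.
Births: 3150 × 0.315 = 992
Group 2: 4350 × 0.968 = 4211
Group 3: 3150 × 0.987 = 3109
Group 4: 1750 × 0.959 = 1678
Group 5: 6450 × 0.962 = 6205
Population now: 0–14=992, 15–29=4211, 30–44=3109, 45–59=1678, 60–74=6205
Period 2.
Births: 4211 × 0.315 = 1326
Group 2: 992 × 0.968 = 960
Group 3: 4211 × 0.987 = 4156
Group 4: 3109 × 0.959 = 2982
Group 5: 1678 × 0.962 = 1614
Population now: 0–14=1326, 15–29=960, 30–44=4156, 45–59=2982, 60–74=1614
Scenario B total after 2 periods: 11038
Difference B − A = 11038 − 10676 = 362

362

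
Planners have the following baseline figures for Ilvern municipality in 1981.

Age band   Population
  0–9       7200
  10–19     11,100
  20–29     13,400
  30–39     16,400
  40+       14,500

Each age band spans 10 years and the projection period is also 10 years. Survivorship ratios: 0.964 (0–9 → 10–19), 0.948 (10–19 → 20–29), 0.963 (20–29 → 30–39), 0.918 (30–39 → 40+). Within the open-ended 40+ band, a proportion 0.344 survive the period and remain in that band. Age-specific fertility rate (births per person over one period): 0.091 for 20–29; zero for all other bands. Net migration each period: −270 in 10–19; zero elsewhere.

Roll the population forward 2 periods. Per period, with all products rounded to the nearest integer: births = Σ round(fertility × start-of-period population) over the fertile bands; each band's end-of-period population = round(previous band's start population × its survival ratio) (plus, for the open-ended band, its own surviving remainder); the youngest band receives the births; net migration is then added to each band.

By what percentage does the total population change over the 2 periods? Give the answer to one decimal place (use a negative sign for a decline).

-40.8

Call the bands 1 to 5, youngest first.
After projecting period 1:
Births: 13400 * 0.091 = 1219
Band 2: 7200 * 0.964 = 6941
Band 3: 11100 * 0.948 = 10523
Band 4: 13400 * 0.963 = 12904
Band 5: 16400 * 0.918 + 14500 * 0.344 = 15055 + 4988 = 20043
Net migration: Band 2 − 270 → 6671
→ [1219, 6671, 10523, 12904, 20043]
After projecting period 2:
Births: 10523 * 0.091 = 958
Band 2: 1219 * 0.964 = 1175
Band 3: 6671 * 0.948 = 6324
Band 4: 10523 * 0.963 = 10134
Band 5: 12904 * 0.918 + 20043 * 0.344 = 11846 + 6895 = 18741
Net migration: Band 2 − 270 → 905
→ [958, 905, 6324, 10134, 18741]
Total: 62600 → 37062; change = -25538; percentage change = -40.8%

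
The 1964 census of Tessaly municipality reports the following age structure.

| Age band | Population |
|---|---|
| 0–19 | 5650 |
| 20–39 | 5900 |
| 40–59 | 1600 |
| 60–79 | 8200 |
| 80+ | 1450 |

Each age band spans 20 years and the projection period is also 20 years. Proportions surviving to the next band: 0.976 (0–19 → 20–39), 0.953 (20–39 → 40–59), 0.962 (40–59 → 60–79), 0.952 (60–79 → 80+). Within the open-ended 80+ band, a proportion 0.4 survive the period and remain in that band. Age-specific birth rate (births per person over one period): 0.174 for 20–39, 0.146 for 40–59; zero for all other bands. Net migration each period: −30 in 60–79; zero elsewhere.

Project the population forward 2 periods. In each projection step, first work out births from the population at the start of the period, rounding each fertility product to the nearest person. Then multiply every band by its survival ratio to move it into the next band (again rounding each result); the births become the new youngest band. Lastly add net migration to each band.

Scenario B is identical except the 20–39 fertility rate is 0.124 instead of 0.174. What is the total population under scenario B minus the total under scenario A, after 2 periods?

-563

— Period 1 —
Births: 5900 × 0.174 = 1027, 1600 × 0.146 = 234 → 1261
20–39: 5650 × 0.976 = 5514
40–59: 5900 × 0.953 = 5623
60–79: 1600 × 0.962 = 1539
80+: 8200 × 0.952 + 1450 × 0.4 = 7806 + 580 = 8386
Net migration: 60–79 − 30 → 1509
Giving 1261 / 5514 / 5623 / 1509 / 8386.
— Period 2 —
Births: 5514 × 0.174 = 959, 5623 × 0.146 = 821 → 1780
20–39: 1261 × 0.976 = 1231
40–59: 5514 × 0.953 = 5255
60–79: 5623 × 0.962 = 5409
80+: 1509 × 0.952 + 8386 × 0.4 = 1437 + 3354 = 4791
Net migration: 60–79 − 30 → 5379
Giving 1780 / 1231 / 5255 / 5379 / 4791.
Scenario A total after 2 periods: 18436
Scenario B projection —
— Period 1 —
Births: 5900 × 0.124 = 732, 1600 × 0.146 = 234 → 966
20–39: 5650 × 0.976 = 5514
40–59: 5900 × 0.953 = 5623
60–79: 1600 × 0.962 = 1539
80+: 8200 × 0.952 + 1450 × 0.4 = 7806 + 580 = 8386
Net migration: 60–79 − 30 → 1509
Giving 966 / 5514 / 5623 / 1509 / 8386.
— Period 2 —
Births: 5514 × 0.124 = 684, 5623 × 0.146 = 821 → 1505
20–39: 966 × 0.976 = 943
40–59: 5514 × 0.953 = 5255
60–79: 5623 × 0.962 = 5409
80+: 1509 × 0.952 + 8386 × 0.4 = 1437 + 3354 = 4791
Net migration: 60–79 − 30 → 5379
Giving 1505 / 943 / 5255 / 5379 / 4791.
Scenario B total after 2 periods: 17873
Difference B − A = 17873 − 18436 = -563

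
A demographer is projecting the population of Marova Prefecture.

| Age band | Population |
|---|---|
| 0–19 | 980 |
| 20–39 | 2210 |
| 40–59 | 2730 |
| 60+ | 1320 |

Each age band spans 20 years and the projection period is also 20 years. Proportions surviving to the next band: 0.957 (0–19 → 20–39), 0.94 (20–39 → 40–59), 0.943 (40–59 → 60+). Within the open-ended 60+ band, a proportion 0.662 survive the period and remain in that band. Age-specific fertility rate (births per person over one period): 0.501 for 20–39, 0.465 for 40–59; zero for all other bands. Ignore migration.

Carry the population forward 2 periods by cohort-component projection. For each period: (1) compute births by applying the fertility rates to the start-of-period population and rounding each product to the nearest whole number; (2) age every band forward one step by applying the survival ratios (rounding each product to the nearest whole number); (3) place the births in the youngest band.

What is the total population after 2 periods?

(Groups numbered youngest = 1 to oldest = 4.)
Period 1:
Births: 2210 × 0.501 = 1107 ; 2730 × 0.465 = 1269 → 2376
Group 2: 980 × 0.957 = 938
Group 3: 2210 × 0.94 = 2077
Group 4: 2730 × 0.943 + 1320 × 0.662 = 2574 + 874 = 3448
End of period: [2376, 938, 2077, 3448]
Period 2:
Births: 938 × 0.501 = 470 ; 2077 × 0.465 = 966 → 1436
Group 2: 2376 × 0.957 = 2274
Group 3: 938 × 0.94 = 882
Group 4: 2077 × 0.943 + 3448 × 0.662 = 1959 + 2283 = 4242
End of period: [1436, 2274, 882, 4242]
Total after period 2: 1436 + 2274 + 882 + 4242 = 8834

8834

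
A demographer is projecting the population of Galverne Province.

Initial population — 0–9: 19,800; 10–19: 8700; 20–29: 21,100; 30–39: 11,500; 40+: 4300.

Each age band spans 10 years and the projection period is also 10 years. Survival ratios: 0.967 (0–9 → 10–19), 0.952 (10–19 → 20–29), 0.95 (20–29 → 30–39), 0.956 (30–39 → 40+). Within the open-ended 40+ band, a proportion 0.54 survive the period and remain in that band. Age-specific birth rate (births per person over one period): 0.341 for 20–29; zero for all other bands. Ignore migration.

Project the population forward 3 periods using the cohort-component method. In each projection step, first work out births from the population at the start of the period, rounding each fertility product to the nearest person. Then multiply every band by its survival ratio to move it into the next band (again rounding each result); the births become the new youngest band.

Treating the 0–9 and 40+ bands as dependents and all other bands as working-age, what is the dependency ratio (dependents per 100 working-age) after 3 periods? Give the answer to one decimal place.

104.9

Numbering the groups 1..5 from youngest to oldest:
[period 1]
Births: 21100 × 0.341 = 7195
Group 2: 19800 × 0.967 = 19147
Group 3: 8700 × 0.952 = 8282
Group 4: 21100 × 0.95 = 20045
Group 5: 11500 × 0.956 + 4300 × 0.54 = 10994 + 2322 = 13316
→ [7195, 19147, 8282, 20045, 13316]
[period 2]
Births: 8282 × 0.341 = 2824
Group 2: 7195 × 0.967 = 6958
Group 3: 19147 × 0.952 = 18228
Group 4: 8282 × 0.95 = 7868
Group 5: 20045 × 0.956 + 13316 × 0.54 = 19163 + 7191 = 26354
→ [2824, 6958, 18228, 7868, 26354]
[period 3]
Births: 18228 × 0.341 = 6216
Group 2: 2824 × 0.967 = 2731
Group 3: 6958 × 0.952 = 6624
Group 4: 18228 × 0.95 = 17317
Group 5: 7868 × 0.956 + 26354 × 0.54 = 7522 + 14231 = 21753
→ [6216, 2731, 6624, 17317, 21753]
Dependents (band 0–9 + band 40+) = 6216 + 21753 = 27969; working-age = 26672; ratio = 27969/26672 × 100 = 104.9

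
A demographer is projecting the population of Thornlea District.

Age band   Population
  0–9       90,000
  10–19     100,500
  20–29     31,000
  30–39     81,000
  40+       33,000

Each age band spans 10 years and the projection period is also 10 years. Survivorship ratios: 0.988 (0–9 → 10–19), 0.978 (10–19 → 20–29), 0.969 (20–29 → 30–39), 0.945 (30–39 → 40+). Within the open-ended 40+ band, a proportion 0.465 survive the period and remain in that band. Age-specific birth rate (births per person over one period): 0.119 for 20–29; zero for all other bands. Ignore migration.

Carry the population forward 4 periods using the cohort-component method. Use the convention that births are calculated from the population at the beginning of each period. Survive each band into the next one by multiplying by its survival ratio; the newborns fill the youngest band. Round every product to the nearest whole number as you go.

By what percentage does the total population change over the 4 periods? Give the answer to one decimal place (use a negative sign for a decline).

-51.6

(Bands numbered youngest = 1 to oldest = 5.)
Period 1:
Births: 31000 × 0.119 = 3689
Band 2: 90000 × 0.988 = 88920
Band 3: 100500 × 0.978 = 98289
Band 4: 31000 × 0.969 = 30039
Band 5: 81000 × 0.945 + 33000 × 0.465 = 76545 + 15345 = 91890
End of period: [3689, 88920, 98289, 30039, 91890]
Period 2:
Births: 98289 × 0.119 = 11696
Band 2: 3689 × 0.988 = 3645
Band 3: 88920 × 0.978 = 86964
Band 4: 98289 × 0.969 = 95242
Band 5: 30039 × 0.945 + 91890 × 0.465 = 28387 + 42729 = 71116
End of period: [11696, 3645, 86964, 95242, 71116]
Period 3:
Births: 86964 × 0.119 = 10349
Band 2: 11696 × 0.988 = 11556
Band 3: 3645 × 0.978 = 3565
Band 4: 86964 × 0.969 = 84268
Band 5: 95242 × 0.945 + 71116 × 0.465 = 90004 + 33069 = 123073
End of period: [10349, 11556, 3565, 84268, 123073]
Period 4:
Births: 3565 × 0.119 = 424
Band 2: 10349 × 0.988 = 10225
Band 3: 11556 × 0.978 = 11302
Band 4: 3565 × 0.969 = 3454
Band 5: 84268 × 0.945 + 123073 × 0.465 = 79633 + 57229 = 136862
End of period: [424, 10225, 11302, 3454, 136862]
Total: 335500 → 162267; change = -173233; percentage change = -51.6%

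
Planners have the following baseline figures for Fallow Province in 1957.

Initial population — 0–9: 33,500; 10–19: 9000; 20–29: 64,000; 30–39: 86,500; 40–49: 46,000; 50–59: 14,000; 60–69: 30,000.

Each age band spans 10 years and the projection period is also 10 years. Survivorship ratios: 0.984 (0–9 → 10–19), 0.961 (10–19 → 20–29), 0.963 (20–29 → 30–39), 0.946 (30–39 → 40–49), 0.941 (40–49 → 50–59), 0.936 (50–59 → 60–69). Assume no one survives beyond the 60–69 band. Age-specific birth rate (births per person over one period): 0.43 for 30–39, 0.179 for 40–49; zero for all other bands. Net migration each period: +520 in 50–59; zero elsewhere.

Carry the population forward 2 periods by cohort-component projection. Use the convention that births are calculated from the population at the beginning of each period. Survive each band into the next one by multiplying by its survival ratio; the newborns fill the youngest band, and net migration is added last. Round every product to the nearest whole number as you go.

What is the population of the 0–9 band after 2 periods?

41149

— Period 1 —
Births: 86500 × 0.43 = 37195  |  46000 × 0.179 = 8234 — total 45429
10–19: 33500 × 0.984 = 32964
20–29: 9000 × 0.961 = 8649
30–39: 64000 × 0.963 = 61632
40–49: 86500 × 0.946 = 81829
50–59: 46000 × 0.941 = 43286
60–69: 14000 × 0.936 = 13104
Net migration: 50–59 + 520 → 43806
→ [45429, 32964, 8649, 61632, 81829, 43806, 13104]
— Period 2 —
Births: 61632 × 0.43 = 26502  |  81829 × 0.179 = 14647 — total 41149
10–19: 45429 × 0.984 = 44702
20–29: 32964 × 0.961 = 31678
30–39: 8649 × 0.963 = 8329
40–49: 61632 × 0.946 = 58304
50–59: 81829 × 0.941 = 77001
60–69: 43806 × 0.936 = 41002
Net migration: 50–59 + 520 → 77521
→ [41149, 44702, 31678, 8329, 58304, 77521, 41002]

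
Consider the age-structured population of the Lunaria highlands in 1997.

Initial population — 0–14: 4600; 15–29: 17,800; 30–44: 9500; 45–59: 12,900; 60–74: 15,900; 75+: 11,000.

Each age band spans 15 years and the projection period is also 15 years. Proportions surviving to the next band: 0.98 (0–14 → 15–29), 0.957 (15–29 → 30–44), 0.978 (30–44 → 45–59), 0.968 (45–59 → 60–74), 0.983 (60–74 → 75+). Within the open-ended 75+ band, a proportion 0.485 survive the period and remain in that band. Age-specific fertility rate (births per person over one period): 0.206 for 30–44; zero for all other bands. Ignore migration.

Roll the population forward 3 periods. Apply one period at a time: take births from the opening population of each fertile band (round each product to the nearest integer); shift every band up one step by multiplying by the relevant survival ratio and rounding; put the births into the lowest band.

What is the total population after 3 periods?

Let band 1 be 0–14 through band 6 = 75+.
Period 1:
Births: 9500 × 0.206 = 1957
Band 2: 4600 × 0.98 = 4508
Band 3: 17800 × 0.957 = 17035
Band 4: 9500 × 0.978 = 9291
Band 5: 12900 × 0.968 = 12487
Band 6: 15900 × 0.983 + 11000 × 0.485 = 15630 + 5335 = 20965
Giving 1957 / 4508 / 17035 / 9291 / 12487 / 20965.
Period 2:
Births: 17035 × 0.206 = 3509
Band 2: 1957 × 0.98 = 1918
Band 3: 4508 × 0.957 = 4314
Band 4: 17035 × 0.978 = 16660
Band 5: 9291 × 0.968 = 8994
Band 6: 12487 × 0.983 + 20965 × 0.485 = 12275 + 10168 = 22443
Giving 3509 / 1918 / 4314 / 16660 / 8994 / 22443.
Period 3:
Births: 4314 × 0.206 = 889
Band 2: 3509 × 0.98 = 3439
Band 3: 1918 × 0.957 = 1836
Band 4: 4314 × 0.978 = 4219
Band 5: 16660 × 0.968 = 16127
Band 6: 8994 × 0.983 + 22443 × 0.485 = 8841 + 10885 = 19726
Giving 889 / 3439 / 1836 / 4219 / 16127 / 19726.
Total after period 3: 889 + 3439 + 1836 + 4219 + 16127 + 19726 = 46236

46236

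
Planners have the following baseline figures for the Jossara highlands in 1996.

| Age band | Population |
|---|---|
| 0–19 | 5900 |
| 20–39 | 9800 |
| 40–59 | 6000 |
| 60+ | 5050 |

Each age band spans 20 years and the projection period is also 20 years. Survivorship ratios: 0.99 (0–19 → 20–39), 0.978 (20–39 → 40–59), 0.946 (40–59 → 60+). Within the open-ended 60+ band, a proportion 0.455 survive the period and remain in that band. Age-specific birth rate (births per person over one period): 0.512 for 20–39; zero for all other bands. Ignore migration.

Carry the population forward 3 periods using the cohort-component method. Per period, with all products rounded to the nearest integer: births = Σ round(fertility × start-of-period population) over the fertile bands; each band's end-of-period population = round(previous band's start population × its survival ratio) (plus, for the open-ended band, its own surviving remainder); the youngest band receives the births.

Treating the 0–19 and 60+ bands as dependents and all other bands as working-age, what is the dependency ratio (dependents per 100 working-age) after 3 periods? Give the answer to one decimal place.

175.5

— Period 1 —
Births: 9800 * 0.512 = 5018
20–39: 5900 * 0.99 = 5841
40–59: 9800 * 0.978 = 9584
60+: 6000 * 0.946 + 5050 * 0.455 = 5676 + 2298 = 7974
Giving 5018 / 5841 / 9584 / 7974.
— Period 2 —
Births: 5841 * 0.512 = 2991
20–39: 5018 * 0.99 = 4968
40–59: 5841 * 0.978 = 5712
60+: 9584 * 0.946 + 7974 * 0.455 = 9066 + 3628 = 12694
Giving 2991 / 4968 / 5712 / 12694.
— Period 3 —
Births: 4968 * 0.512 = 2544
20–39: 2991 * 0.99 = 2961
40–59: 4968 * 0.978 = 4859
60+: 5712 * 0.946 + 12694 * 0.455 = 5404 + 5776 = 11180
Giving 2544 / 2961 / 4859 / 11180.
Dependents (band 0–19 + band 60+) = 2544 + 11180 = 13724; working-age = 7820; ratio = 13724/7820 × 100 = 175.5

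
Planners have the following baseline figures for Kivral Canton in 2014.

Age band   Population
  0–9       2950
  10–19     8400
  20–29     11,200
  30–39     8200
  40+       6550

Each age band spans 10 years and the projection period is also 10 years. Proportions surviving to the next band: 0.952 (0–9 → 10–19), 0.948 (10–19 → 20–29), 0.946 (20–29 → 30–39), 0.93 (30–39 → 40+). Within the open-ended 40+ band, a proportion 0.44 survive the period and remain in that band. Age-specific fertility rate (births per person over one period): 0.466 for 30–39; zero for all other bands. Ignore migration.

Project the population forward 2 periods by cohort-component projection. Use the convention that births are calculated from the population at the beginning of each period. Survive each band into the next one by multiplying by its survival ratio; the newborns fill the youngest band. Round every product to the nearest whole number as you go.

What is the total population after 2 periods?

33247

Let band 1 be 0–9 through band 5 = 40+.
Period 1:
Births: 8200 * 0.466 = 3821
Band 2: 2950 * 0.952 = 2808
Band 3: 8400 * 0.948 = 7963
Band 4: 11200 * 0.946 = 10595
Band 5: 8200 * 0.93 + 6550 * 0.44 = 7626 + 2882 = 10508
Giving 3821 / 2808 / 7963 / 10595 / 10508.
Period 2:
Births: 10595 * 0.466 = 4937
Band 2: 3821 * 0.952 = 3638
Band 3: 2808 * 0.948 = 2662
Band 4: 7963 * 0.946 = 7533
Band 5: 10595 * 0.93 + 10508 * 0.44 = 9853 + 4624 = 14477
Giving 4937 / 3638 / 2662 / 7533 / 14477.
Total after period 2: 4937 + 3638 + 2662 + 7533 + 14477 = 33247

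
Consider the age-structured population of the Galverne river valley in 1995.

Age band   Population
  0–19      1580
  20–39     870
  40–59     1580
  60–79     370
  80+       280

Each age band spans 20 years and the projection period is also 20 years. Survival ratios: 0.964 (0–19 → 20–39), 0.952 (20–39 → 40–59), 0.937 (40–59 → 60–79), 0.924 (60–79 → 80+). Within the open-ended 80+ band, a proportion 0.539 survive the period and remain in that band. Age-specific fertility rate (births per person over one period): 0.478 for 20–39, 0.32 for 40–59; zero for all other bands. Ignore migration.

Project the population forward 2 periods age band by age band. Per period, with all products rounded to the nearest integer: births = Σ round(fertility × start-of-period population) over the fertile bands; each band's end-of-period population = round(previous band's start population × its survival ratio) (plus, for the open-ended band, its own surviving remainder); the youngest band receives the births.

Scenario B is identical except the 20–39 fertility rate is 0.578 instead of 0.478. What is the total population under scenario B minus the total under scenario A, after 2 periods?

Let band 1 be 0–19 through band 5 = 80+.
Period 1:
Births: 870 × 0.478 = 416 ; 1580 × 0.32 = 506 → total 922
Band 2: 1580 × 0.964 = 1523
Band 3: 870 × 0.952 = 828
Band 4: 1580 × 0.937 = 1480
Band 5: 370 × 0.924 + 280 × 0.539 = 342 + 151 = 493
End of period: [922, 1523, 828, 1480, 493]
Period 2:
Births: 1523 × 0.478 = 728 ; 828 × 0.32 = 265 → total 993
Band 2: 922 × 0.964 = 889
Band 3: 1523 × 0.952 = 1450
Band 4: 828 × 0.937 = 776
Band 5: 1480 × 0.924 + 493 × 0.539 = 1368 + 266 = 1634
End of period: [993, 889, 1450, 776, 1634]
Scenario A total after 2 periods: 5742
Scenario B projection —
Period 1:
Births: 870 × 0.578 = 503 ; 1580 × 0.32 = 506 → total 1009
Band 2: 1580 × 0.964 = 1523
Band 3: 870 × 0.952 = 828
Band 4: 1580 × 0.937 = 1480
Band 5: 370 × 0.924 + 280 × 0.539 = 342 + 151 = 493
End of period: [1009, 1523, 828, 1480, 493]
Period 2:
Births: 1523 × 0.578 = 880 ; 828 × 0.32 = 265 → total 1145
Band 2: 1009 × 0.964 = 973
Band 3: 1523 × 0.952 = 1450
Band 4: 828 × 0.937 = 776
Band 5: 1480 × 0.924 + 493 × 0.539 = 1368 + 266 = 1634
End of period: [1145, 973, 1450, 776, 1634]
Scenario B total after 2 periods: 5978
Difference B − A = 5978 − 5742 = 236

236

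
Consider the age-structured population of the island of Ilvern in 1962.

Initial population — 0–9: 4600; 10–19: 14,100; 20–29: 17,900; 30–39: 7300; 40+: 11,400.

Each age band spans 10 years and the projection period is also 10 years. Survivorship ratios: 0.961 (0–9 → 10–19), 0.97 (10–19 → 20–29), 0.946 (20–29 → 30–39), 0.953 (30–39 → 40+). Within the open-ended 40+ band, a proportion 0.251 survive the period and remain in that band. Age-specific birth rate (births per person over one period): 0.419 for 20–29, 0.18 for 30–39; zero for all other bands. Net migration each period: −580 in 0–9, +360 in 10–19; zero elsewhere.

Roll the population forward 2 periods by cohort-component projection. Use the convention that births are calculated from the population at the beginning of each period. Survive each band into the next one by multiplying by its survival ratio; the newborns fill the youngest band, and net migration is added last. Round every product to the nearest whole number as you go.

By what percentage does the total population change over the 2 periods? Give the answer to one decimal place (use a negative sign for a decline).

Let band 1 be 0–9 through band 5 = 40+.
— Period 1 —
Births: 17900 × 0.419 = 7500 ; 7300 × 0.18 = 1314 → total 8814
Band 2: 4600 × 0.961 = 4421
Band 3: 14100 × 0.97 = 13677
Band 4: 17900 × 0.946 = 16933
Band 5: 7300 × 0.953 + 11400 × 0.251 = 6957 + 2861 = 9818
Net migration: Band 1 − 580 → 8234; Band 2 + 360 → 4781
Giving 8234 / 4781 / 13677 / 16933 / 9818.
— Period 2 —
Births: 13677 × 0.419 = 5731 ; 16933 × 0.18 = 3048 → total 8779
Band 2: 8234 × 0.961 = 7913
Band 3: 4781 × 0.97 = 4638
Band 4: 13677 × 0.946 = 12938
Band 5: 16933 × 0.953 + 9818 × 0.251 = 16137 + 2464 = 18601
Net migration: Band 1 − 580 → 8199; Band 2 + 360 → 8273
Giving 8199 / 8273 / 4638 / 12938 / 18601.
Total: 55300 → 52649; change = -2651; percentage change = -4.8%

-4.8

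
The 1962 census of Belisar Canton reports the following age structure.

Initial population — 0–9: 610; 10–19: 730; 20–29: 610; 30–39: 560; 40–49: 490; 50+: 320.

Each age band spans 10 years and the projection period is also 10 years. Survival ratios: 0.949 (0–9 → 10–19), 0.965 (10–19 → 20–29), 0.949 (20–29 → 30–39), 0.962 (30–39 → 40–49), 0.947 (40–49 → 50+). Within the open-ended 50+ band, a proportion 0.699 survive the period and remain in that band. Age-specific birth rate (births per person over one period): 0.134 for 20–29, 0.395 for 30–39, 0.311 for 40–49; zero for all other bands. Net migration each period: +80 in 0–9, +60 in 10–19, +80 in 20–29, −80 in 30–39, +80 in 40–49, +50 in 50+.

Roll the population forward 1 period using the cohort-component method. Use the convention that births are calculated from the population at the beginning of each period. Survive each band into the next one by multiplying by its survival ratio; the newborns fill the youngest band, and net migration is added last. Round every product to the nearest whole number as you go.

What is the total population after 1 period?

Numbering the groups 1..6 from youngest to oldest:
After projecting period 1:
Births: 610 * 0.134 = 82  |  560 * 0.395 = 221  |  490 * 0.311 = 152 → 455
Group 2: 610 * 0.949 = 579
Group 3: 730 * 0.965 = 704
Group 4: 610 * 0.949 = 579
Group 5: 560 * 0.962 = 539
Group 6: 490 * 0.947 + 320 * 0.699 = 464 + 224 = 688
Net migration: Group 1 + 80 → 535; Group 2 + 60 → 639; Group 3 + 80 → 784; Group 4 − 80 → 499; Group 5 + 80 → 619; Group 6 + 50 → 738
→ [535, 639, 784, 499, 619, 738]
Total after period 1: 535 + 639 + 784 + 499 + 619 + 738 = 3814

3814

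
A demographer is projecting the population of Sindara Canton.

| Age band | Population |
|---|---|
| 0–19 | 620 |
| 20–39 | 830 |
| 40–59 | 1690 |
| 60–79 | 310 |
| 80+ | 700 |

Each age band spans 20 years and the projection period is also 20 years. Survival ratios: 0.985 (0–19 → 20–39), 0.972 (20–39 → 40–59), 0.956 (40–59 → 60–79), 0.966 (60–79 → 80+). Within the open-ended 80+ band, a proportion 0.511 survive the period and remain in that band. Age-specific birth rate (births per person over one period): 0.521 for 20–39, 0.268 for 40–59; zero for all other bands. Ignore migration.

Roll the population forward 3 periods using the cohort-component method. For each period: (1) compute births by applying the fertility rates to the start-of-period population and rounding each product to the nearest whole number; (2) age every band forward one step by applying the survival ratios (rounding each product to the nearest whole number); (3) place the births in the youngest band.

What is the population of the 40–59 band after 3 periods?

Period 1:
Births: 830 * 0.521 = 432, 1690 * 0.268 = 453 ⇒ total 885
20–39: 620 * 0.985 = 611
40–59: 830 * 0.972 = 807
60–79: 1690 * 0.956 = 1616
80+: 310 * 0.966 + 700 * 0.511 = 299 + 358 = 657
Giving 885 / 611 / 807 / 1616 / 657.
Period 2:
Births: 611 * 0.521 = 318, 807 * 0.268 = 216 ⇒ total 534
20–39: 885 * 0.985 = 872
40–59: 611 * 0.972 = 594
60–79: 807 * 0.956 = 771
80+: 1616 * 0.966 + 657 * 0.511 = 1561 + 336 = 1897
Giving 534 / 872 / 594 / 771 / 1897.
Period 3:
Births: 872 * 0.521 = 454, 594 * 0.268 = 159 ⇒ total 613
20–39: 534 * 0.985 = 526
40–59: 872 * 0.972 = 848
60–79: 594 * 0.956 = 568
80+: 771 * 0.966 + 1897 * 0.511 = 745 + 969 = 1714
Giving 613 / 526 / 848 / 568 / 1714.

848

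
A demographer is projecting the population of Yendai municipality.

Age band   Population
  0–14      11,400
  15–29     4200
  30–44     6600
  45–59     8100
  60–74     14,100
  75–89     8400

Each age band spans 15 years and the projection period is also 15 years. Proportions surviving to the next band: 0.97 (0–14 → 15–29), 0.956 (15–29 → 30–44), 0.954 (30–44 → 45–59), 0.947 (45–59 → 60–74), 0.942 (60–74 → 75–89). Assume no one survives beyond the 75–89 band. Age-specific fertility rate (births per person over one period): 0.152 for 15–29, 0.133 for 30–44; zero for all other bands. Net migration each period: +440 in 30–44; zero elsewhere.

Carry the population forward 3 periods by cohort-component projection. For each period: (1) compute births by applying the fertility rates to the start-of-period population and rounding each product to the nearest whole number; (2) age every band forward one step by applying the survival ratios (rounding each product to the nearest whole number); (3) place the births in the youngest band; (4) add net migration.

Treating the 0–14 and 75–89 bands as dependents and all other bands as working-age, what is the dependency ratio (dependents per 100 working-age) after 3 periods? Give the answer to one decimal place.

39.3

— Period 1 —
Births: 4200 × 0.152 = 638  |  6600 × 0.133 = 878 → 1516
15–29: 11400 × 0.97 = 11058
30–44: 4200 × 0.956 = 4015
45–59: 6600 × 0.954 = 6296
60–74: 8100 × 0.947 = 7671
75–89: 14100 × 0.942 = 13282
Net migration: 30–44 + 440 → 4455
Giving 1516 / 11058 / 4455 / 6296 / 7671 / 13282.
— Period 2 —
Births: 11058 × 0.152 = 1681  |  4455 × 0.133 = 593 → 2274
15–29: 1516 × 0.97 = 1471
30–44: 11058 × 0.956 = 10571
45–59: 4455 × 0.954 = 4250
60–74: 6296 × 0.947 = 5962
75–89: 7671 × 0.942 = 7226
Net migration: 30–44 + 440 → 11011
Giving 2274 / 1471 / 11011 / 4250 / 5962 / 7226.
— Period 3 —
Births: 1471 × 0.152 = 224  |  11011 × 0.133 = 1464 → 1688
15–29: 2274 × 0.97 = 2206
30–44: 1471 × 0.956 = 1406
45–59: 11011 × 0.954 = 10504
60–74: 4250 × 0.947 = 4025
75–89: 5962 × 0.942 = 5616
Net migration: 30–44 + 440 → 1846
Giving 1688 / 2206 / 1846 / 10504 / 4025 / 5616.
Dependents (band 0–14 + band 75–89) = 1688 + 5616 = 7304; working-age = 18581; ratio = 7304/18581 × 100 = 39.3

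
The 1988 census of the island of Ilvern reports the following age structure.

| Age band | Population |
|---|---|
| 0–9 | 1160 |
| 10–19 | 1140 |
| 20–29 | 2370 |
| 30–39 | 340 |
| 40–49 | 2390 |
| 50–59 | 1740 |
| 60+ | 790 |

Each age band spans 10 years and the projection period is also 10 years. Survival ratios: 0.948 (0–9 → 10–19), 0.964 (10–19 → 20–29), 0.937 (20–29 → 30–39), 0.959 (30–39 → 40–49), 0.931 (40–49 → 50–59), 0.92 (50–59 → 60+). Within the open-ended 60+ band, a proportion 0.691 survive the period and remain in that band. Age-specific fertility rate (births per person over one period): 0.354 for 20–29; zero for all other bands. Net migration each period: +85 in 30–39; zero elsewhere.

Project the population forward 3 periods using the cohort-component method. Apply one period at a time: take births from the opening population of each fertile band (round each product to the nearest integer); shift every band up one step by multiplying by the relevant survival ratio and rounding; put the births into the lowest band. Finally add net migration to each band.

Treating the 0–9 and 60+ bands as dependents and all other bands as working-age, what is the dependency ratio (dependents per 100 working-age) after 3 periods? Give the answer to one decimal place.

58.0

Let band 1 be 0–9 through band 7 = 60+.
— Period 1 —
Births: 2370 * 0.354 = 839
Band 2: 1160 * 0.948 = 1100
Band 3: 1140 * 0.964 = 1099
Band 4: 2370 * 0.937 = 2221
Band 5: 340 * 0.959 = 326
Band 6: 2390 * 0.931 = 2225
Band 7: 1740 * 0.92 + 790 * 0.691 = 1601 + 546 = 2147
Net migration: Band 4 + 85 → 2306
→ [839, 1100, 1099, 2306, 326, 2225, 2147]
— Period 2 —
Births: 1099 * 0.354 = 389
Band 2: 839 * 0.948 = 795
Band 3: 1100 * 0.964 = 1060
Band 4: 1099 * 0.937 = 1030
Band 5: 2306 * 0.959 = 2211
Band 6: 326 * 0.931 = 304
Band 7: 2225 * 0.92 + 2147 * 0.691 = 2047 + 1484 = 3531
Net migration: Band 4 + 85 → 1115
→ [389, 795, 1060, 1115, 2211, 304, 3531]
— Period 3 —
Births: 1060 * 0.354 = 375
Band 2: 389 * 0.948 = 369
Band 3: 795 * 0.964 = 766
Band 4: 1060 * 0.937 = 993
Band 5: 1115 * 0.959 = 1069
Band 6: 2211 * 0.931 = 2058
Band 7: 304 * 0.92 + 3531 * 0.691 = 280 + 2440 = 2720
Net migration: Band 4 + 85 → 1078
→ [375, 369, 766, 1078, 1069, 2058, 2720]
Dependents (band 0–9 + band 60+) = 375 + 2720 = 3095; working-age = 5340; ratio = 3095/5340 × 100 = 58.0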